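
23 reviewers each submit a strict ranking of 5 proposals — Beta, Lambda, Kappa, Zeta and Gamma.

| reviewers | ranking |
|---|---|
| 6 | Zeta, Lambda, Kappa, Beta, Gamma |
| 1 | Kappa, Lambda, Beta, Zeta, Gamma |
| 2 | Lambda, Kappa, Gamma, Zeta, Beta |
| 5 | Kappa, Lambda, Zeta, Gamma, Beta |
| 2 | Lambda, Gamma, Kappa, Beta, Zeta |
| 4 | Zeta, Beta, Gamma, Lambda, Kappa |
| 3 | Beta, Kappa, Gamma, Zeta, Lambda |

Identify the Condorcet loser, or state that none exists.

Head-to-head results (23 reviewers):
Beta vs Lambda: Lambda, 16–7.
Beta vs Kappa: 7 to 16, Kappa.
Beta vs Zeta: 1+2+3 = 6 for Beta, 17 for Zeta — Zeta by 17–6.
Beta vs Gamma: Beta, 14–9.
Lambda vs Kappa: Lambda preferred on 6+2+2+4 = 14 ballots; Lambda wins 14–9.
Lambda vs Zeta: Zeta wins 13–10.
Lambda vs Gamma: Lambda is ranked higher on 6+1+2+5+2 = 16 ballots, Gamma on 7. Lambda wins 16–7.
Kappa vs Zeta: 13 to 10, Kappa.
Kappa vs Gamma: Kappa wins 17–6.
Zeta vs Gamma: 6+1+5+4 = 16 for Zeta, 7 for Gamma — Zeta by 16–7.
Gamma is beaten in every head-to-head and is the Condorcet loser.

Gamma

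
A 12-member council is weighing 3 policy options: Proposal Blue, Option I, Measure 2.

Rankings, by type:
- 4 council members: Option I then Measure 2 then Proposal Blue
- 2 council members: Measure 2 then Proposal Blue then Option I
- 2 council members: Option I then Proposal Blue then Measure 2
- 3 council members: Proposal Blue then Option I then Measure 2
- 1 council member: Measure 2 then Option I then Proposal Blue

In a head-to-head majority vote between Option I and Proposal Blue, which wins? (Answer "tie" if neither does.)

Ballots ranking Option I above Proposal Blue: 4 + 2 + 1 = 7.
Ballots ranking Proposal Blue above Option I: 12 − 7 = 5.
Option I wins the head-to-head 7–5.

Option I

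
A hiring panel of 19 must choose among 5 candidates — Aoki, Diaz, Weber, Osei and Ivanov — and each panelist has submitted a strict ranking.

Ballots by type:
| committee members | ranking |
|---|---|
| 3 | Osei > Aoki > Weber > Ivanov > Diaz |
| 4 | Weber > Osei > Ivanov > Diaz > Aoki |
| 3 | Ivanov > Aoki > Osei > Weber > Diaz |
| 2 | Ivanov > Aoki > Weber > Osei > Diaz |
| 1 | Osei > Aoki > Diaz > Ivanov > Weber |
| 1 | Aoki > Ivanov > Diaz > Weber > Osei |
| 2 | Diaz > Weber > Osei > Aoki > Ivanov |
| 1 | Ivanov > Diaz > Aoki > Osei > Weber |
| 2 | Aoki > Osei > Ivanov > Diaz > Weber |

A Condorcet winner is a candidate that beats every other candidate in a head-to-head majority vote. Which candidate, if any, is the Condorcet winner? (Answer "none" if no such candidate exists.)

Pairwise majorities:
Aoki vs Diaz: Aoki, 12–7.
Aoki vs Weber: Aoki wins 13–6.
Aoki vs Osei: Osei, 10–9.
Aoki vs Ivanov: Ivanov, 10–9.
Diaz vs Weber: Weber, 12–7.
Diaz vs Osei: Osei wins 15–4.
Diaz–Ivanov: Ivanov 16–3.
Weber–Osei: Osei 10–9.
Weber vs Ivanov: Ivanov, 10–9.
Osei vs Ivanov: Osei, 12–7.
Only Osei has no losses; Osei is the Condorcet winner.

Osei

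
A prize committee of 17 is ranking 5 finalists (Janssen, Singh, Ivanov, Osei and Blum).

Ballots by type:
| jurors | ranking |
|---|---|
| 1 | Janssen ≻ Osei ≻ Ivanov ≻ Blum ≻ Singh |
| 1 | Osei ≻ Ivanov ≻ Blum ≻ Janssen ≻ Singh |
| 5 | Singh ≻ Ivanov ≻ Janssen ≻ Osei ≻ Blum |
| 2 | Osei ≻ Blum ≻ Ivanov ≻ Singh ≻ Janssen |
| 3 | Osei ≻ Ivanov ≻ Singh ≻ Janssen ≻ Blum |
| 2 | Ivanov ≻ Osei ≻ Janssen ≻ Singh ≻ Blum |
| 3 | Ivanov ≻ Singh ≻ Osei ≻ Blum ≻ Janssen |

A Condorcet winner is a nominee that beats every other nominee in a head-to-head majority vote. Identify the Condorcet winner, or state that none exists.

Ivanov

Check each pair by majority over 17 ballots:
Janssen vs Singh: Janssen is ranked higher on 1+1+2 = 4 ballots, Singh on 13. Singh wins 13–4.
Janssen vs Ivanov: 1 to 16, Ivanov.
Janssen vs Osei: Janssen preferred on 1+5 = 6 ballots; Osei wins 11–6.
Janssen vs Blum: Janssen preferred on 1+5+3+2 = 11 ballots; Janssen wins 11–6.
Singh vs Ivanov: Singh is ranked higher on 5 ballots, Ivanov on 12. Ivanov wins 12–5.
Singh vs Osei: 8 to 9, Osei.
Singh vs Blum: Singh preferred on 5+3+2+3 = 13 ballots; Singh wins 13–4.
Ivanov vs Osei: Ivanov preferred on 5+2+3 = 10 ballots; Ivanov wins 10–7.
Ivanov vs Blum: 15 to 2, Ivanov.
Osei vs Blum: 17 for Osei, 0 for Blum — Osei by 17–0.
Ivanov wins every pairwise contest, so Ivanov is the Condorcet winner.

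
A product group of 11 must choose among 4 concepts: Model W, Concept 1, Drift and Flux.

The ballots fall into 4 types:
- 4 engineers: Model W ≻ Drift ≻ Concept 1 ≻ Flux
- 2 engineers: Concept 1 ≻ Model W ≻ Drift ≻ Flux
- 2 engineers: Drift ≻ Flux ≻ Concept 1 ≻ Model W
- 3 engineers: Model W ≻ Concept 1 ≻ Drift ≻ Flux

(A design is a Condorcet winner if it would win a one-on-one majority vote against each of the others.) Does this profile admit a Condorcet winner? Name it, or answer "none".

Check each pair by majority over 11 ballots:
Model W vs Concept 1: 4+3 = 7 for Model W, 4 for Concept 1 — Model W by 7–4.
Model W vs Drift: Model W preferred on 4+2+3 = 9 ballots; Model W wins 9–2.
Model W vs Flux: Model W is ranked higher on 4+2+3 = 9 ballots, Flux on 2. Model W wins 9–2.
Concept 1 vs Drift: 5 to 6, Drift.
Concept 1 vs Flux: 9 to 2, Concept 1.
Drift vs Flux: 11 to 0, Drift.
Model W wins every pairwise contest, so Model W is the Condorcet winner.

Model W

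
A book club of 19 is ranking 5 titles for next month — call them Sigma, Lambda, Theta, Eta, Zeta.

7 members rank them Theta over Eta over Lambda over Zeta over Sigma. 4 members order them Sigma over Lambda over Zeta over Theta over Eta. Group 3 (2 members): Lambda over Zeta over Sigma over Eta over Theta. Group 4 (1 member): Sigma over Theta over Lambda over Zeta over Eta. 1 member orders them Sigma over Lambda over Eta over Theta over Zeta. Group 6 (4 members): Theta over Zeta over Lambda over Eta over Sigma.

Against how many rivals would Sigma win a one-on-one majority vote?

Sigma against each rival (19 members):
Sigma vs Lambda: Sigma preferred on 4+1+1 = 6 ballots; Lambda wins 13–6.
Sigma vs Theta: 4+2+1+1 = 8 for Sigma, 11 for Theta — Theta by 11–8.
Sigma vs Eta: Sigma preferred on 4+2+1+1 = 8 ballots; Eta wins 11–8.
Sigma vs Zeta: 4+1+1 = 6 for Sigma, 13 for Zeta — Zeta by 13–6.
Sigma beats no one; loses to Lambda, Theta, Eta, Zeta — 0 pairwise wins.

0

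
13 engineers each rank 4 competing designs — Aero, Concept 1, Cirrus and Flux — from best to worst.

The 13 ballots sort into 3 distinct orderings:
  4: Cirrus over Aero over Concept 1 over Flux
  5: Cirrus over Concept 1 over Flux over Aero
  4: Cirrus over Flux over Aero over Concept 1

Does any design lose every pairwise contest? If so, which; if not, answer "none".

Pairwise majorities:
Aero vs Concept 1: Aero is ranked higher on 4+4 = 8 ballots, Concept 1 on 5. Aero wins 8–5.
Aero–Cirrus: Cirrus 13–0.
Aero vs Flux: Aero is ranked higher on 4 ballots, Flux on 9. Flux wins 9–4.
Concept 1 vs Cirrus: Concept 1 is ranked higher on 0 ballots, Cirrus on 13. Cirrus wins 13–0.
Concept 1 vs Flux: Concept 1, 9–4.
Cirrus vs Flux: Cirrus wins 13–0.
Each design has at least one pairwise win (Aero beats Concept 1; Concept 1 beats Flux; Cirrus beats Aero; Flux beats Aero) — no Condorcet loser.

none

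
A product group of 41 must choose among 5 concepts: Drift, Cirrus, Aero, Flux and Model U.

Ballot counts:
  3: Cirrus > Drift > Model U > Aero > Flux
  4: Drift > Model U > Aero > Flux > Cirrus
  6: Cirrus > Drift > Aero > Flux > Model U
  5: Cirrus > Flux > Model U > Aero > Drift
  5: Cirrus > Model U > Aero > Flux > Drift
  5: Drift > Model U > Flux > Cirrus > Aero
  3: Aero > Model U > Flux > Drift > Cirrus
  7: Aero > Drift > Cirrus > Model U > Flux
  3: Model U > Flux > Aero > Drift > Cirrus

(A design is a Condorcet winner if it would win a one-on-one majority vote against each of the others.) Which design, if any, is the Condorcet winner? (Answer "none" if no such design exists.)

none

Head-to-head results (41 engineers):
Drift vs Cirrus: Drift, 22–19.
Drift vs Aero: Drift is ranked higher on 3+4+6+5 = 18 ballots, Aero on 23. Aero wins 23–18.
Drift vs Flux: Drift is ranked higher on 3+4+6+5+7 = 25 ballots, Flux on 16. Drift wins 25–16.
Drift vs Model U: Drift wins 25–16.
Cirrus vs Aero: Cirrus, 24–17.
Cirrus vs Flux: 26 to 15, Cirrus.
Cirrus vs Model U: Cirrus, 26–15.
Aero–Flux: Aero 28–13.
Aero–Model U: Model U 25–16.
Flux vs Model U: 11 to 30, Model U.
Each design drops at least one matchup (Drift loses to Aero; Cirrus loses to Drift; Aero loses to Cirrus; Flux loses to Drift; Model U loses to Drift); the cycle Drift beats Cirrus beats Aero beats Drift rules out a Condorcet winner.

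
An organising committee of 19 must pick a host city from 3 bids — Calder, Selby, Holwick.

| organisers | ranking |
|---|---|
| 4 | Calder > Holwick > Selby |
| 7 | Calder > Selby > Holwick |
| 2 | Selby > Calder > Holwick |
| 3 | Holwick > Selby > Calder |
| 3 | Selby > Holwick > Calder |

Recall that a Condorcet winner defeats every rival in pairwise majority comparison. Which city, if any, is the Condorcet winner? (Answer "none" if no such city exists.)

Pairwise majorities:
Calder vs Selby: 4+7 = 11 for Calder, 8 for Selby — Calder by 11–8.
Calder vs Holwick: 13 to 6, Calder.
Selby vs Holwick: 12 to 7, Selby.
Calder wins every pairwise contest, so Calder is the Condorcet winner.

Calder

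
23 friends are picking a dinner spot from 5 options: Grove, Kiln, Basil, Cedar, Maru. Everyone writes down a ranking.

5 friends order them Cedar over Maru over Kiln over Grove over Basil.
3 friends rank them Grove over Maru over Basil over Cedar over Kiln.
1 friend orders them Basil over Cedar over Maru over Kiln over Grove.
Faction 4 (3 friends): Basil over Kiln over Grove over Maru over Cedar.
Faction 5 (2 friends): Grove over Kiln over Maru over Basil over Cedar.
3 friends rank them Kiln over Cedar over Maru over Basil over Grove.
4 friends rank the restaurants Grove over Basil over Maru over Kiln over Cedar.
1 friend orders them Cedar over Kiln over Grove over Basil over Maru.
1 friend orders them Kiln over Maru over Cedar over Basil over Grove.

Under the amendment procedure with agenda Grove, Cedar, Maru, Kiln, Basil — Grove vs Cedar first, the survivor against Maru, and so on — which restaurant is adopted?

Kiln

Round 1: Grove vs Cedar — 12–11, Grove advances.
Round 2: Grove vs Maru — 13–10, Grove advances.
Round 3: Grove vs Kiln — 9–14, Kiln advances.
Round 4: Kiln vs Basil — 12–11, Kiln advances.
The agenda winner is Kiln.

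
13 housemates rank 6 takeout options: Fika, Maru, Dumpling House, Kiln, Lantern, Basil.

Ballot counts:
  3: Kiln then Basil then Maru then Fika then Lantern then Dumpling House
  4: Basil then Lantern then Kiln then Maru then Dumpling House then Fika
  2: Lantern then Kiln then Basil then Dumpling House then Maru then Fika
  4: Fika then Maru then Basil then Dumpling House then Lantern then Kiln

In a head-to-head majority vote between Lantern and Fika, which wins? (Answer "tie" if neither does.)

Fika

Ballots ranking Lantern above Fika: 4 + 2 = 6.
Ballots ranking Fika above Lantern: 13 − 6 = 7.
Fika wins the head-to-head 7–6.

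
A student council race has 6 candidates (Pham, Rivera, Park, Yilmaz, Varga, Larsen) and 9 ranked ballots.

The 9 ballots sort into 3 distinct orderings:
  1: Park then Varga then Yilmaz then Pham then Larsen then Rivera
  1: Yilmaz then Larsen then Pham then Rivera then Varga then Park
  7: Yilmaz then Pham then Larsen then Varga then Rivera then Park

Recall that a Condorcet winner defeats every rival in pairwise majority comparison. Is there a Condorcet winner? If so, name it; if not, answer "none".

Yilmaz

Pairwise majorities:
Pham–Rivera: Pham 9–0.
Pham vs Park: Pham, 8–1.
Pham vs Yilmaz: Yilmaz, 9–0.
Pham vs Varga: Pham, 8–1.
Pham vs Larsen: Pham, 8–1.
Rivera vs Park: 8 to 1, Rivera.
Rivera vs Yilmaz: Rivera is ranked higher on 0 ballots, Yilmaz on 9. Yilmaz wins 9–0.
Rivera–Varga: Varga 8–1.
Rivera vs Larsen: 0 to 9, Larsen.
Park vs Yilmaz: Park is ranked higher on 1 ballot, Yilmaz on 8. Yilmaz wins 8–1.
Park vs Varga: Park is ranked higher on 1 ballot, Varga on 8. Varga wins 8–1.
Park vs Larsen: Larsen wins 8–1.
Yilmaz vs Varga: Yilmaz wins 8–1.
Yilmaz vs Larsen: Yilmaz is ranked higher on 1+1+7 = 9 ballots, Larsen on 0. Yilmaz wins 9–0.
Varga–Larsen: Larsen 8–1.
Only Yilmaz has no losses; Yilmaz is the Condorcet winner.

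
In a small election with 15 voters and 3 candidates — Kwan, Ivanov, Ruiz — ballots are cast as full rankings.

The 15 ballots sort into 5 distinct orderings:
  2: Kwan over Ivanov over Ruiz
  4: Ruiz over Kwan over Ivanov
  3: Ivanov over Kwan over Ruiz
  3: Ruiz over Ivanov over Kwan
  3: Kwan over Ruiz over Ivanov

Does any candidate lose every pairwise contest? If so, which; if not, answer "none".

Ivanov

Pairwise majorities:
Kwan vs Ivanov: Kwan preferred on 2+4+3 = 9 ballots; Kwan wins 9–6.
Kwan vs Ruiz: Kwan wins 8–7.
Ivanov vs Ruiz: Ivanov preferred on 2+3 = 5 ballots; Ruiz wins 10–5.
Ivanov is beaten in every head-to-head and is the Condorcet loser.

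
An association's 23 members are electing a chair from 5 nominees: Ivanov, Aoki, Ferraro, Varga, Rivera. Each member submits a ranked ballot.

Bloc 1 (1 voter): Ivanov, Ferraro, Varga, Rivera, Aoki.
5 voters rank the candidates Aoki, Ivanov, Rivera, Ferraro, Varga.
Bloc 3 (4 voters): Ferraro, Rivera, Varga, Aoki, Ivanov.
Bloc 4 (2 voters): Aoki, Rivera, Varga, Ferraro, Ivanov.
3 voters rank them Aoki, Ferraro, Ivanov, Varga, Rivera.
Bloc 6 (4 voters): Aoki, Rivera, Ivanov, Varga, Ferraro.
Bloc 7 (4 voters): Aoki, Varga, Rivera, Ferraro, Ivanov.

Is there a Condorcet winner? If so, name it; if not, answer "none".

Check each pair by majority over 23 ballots:
Ivanov vs Aoki: 1 for Ivanov, 22 for Aoki — Aoki by 22–1.
Ivanov vs Ferraro: 10 to 13, Ferraro.
Ivanov vs Varga: Ivanov is ranked higher on 1+5+3+4 = 13 ballots, Varga on 10. Ivanov wins 13–10.
Ivanov vs Rivera: Ivanov preferred on 1+5+3 = 9 ballots; Rivera wins 14–9.
Aoki vs Ferraro: Aoki is ranked higher on 5+2+3+4+4 = 18 ballots, Ferraro on 5. Aoki wins 18–5.
Aoki vs Varga: Aoki is ranked higher on 5+2+3+4+4 = 18 ballots, Varga on 5. Aoki wins 18–5.
Aoki vs Rivera: Aoki preferred on 5+2+3+4+4 = 18 ballots; Aoki wins 18–5.
Ferraro vs Varga: 1+5+4+3 = 13 for Ferraro, 10 for Varga — Ferraro by 13–10.
Ferraro vs Rivera: Ferraro is ranked higher on 1+4+3 = 8 ballots, Rivera on 15. Rivera wins 15–8.
Varga vs Rivera: 8 to 15, Rivera.
Aoki defeats every rival head-to-head and is the Condorcet winner.

Aoki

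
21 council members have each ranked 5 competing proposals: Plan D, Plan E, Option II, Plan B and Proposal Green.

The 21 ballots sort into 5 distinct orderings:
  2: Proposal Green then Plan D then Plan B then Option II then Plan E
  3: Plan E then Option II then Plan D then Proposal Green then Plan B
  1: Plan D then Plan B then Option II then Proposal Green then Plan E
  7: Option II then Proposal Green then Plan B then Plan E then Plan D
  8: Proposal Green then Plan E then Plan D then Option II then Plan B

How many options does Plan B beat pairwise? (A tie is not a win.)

0

Plan B against each rival (21 council members):
Plan B vs Plan D: Plan D wins 14–7.
Plan B–Plan E: Plan E 11–10.
Plan B vs Option II: 2+1 = 3 for Plan B, 18 for Option II — Option II by 18–3.
Plan B vs Proposal Green: Proposal Green, 20–1.
Plan B beats no one; loses to Plan D, Plan E, Option II, Proposal Green — 0 pairwise wins.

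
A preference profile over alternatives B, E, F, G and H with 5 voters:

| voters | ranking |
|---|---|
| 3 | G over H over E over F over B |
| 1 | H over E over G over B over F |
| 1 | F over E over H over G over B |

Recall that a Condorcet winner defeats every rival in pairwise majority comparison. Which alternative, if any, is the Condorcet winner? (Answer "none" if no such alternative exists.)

Check each pair by majority over 5 ballots:
B vs E: 0 to 5, E.
B vs F: 1 for B, 4 for F — F by 4–1.
B vs G: G, 5–0.
B vs H: 0 for B, 5 for H — H by 5–0.
E–F: E 4–1.
E vs G: G, 3–2.
E vs H: H wins 4–1.
F vs G: G, 4–1.
F vs H: H, 4–1.
G vs H: 3 to 2, G.
G defeats every rival head-to-head and is the Condorcet winner.

G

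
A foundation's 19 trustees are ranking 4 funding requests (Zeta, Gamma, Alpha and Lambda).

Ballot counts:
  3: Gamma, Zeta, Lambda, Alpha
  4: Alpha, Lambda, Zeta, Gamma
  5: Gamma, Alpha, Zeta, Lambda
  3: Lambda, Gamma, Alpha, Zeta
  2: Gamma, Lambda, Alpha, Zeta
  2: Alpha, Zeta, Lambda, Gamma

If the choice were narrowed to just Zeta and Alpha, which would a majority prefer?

Alpha

Ballots ranking Zeta above Alpha: 3.
Ballots ranking Alpha above Zeta: 19 − 3 = 16.
Alpha wins the head-to-head 16–3.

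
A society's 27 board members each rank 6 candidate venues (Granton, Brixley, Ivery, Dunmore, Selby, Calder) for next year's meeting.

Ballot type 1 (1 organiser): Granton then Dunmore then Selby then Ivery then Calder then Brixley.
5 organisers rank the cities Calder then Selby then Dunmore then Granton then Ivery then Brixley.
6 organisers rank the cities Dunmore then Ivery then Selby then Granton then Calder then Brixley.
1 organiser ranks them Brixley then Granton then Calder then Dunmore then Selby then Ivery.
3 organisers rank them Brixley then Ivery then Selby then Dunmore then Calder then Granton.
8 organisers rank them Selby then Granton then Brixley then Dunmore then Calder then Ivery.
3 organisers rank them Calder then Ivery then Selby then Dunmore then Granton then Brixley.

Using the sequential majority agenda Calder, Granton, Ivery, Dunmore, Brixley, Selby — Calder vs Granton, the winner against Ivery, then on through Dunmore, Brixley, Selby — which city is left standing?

Selby

Round 1: Calder vs Granton — 11–16, Granton advances.
Round 2: Granton vs Ivery — 15–12, Granton advances.
Round 3: Granton vs Dunmore — 10–17, Dunmore advances.
Round 4: Dunmore vs Brixley — 15–12, Dunmore advances.
Round 5: Dunmore vs Selby — 8–19, Selby advances.
The agenda winner is Selby.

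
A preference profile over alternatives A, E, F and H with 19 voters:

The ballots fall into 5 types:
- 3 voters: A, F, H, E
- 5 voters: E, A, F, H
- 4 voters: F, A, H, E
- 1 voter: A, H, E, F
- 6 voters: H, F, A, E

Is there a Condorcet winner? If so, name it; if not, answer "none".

F

Check each pair by majority over 19 ballots:
A–E: A 14–5.
A–F: F 10–9.
A vs H: A, 13–6.
E vs F: F wins 13–6.
E–H: H 14–5.
F vs H: F is ranked higher on 3+5+4 = 12 ballots, H on 7. F wins 12–7.
Only F has no losses; F is the Condorcet winner.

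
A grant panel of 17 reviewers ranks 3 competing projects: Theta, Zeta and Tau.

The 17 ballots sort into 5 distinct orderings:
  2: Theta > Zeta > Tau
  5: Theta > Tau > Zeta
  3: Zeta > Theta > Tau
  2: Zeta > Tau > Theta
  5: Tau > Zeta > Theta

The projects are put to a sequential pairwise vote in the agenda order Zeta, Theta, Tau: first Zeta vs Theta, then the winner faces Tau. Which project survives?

Tau

Round 1: Zeta vs Theta — 10–7, Zeta advances.
Round 2: Zeta vs Tau — 7–10, Tau advances.
The agenda winner is Tau.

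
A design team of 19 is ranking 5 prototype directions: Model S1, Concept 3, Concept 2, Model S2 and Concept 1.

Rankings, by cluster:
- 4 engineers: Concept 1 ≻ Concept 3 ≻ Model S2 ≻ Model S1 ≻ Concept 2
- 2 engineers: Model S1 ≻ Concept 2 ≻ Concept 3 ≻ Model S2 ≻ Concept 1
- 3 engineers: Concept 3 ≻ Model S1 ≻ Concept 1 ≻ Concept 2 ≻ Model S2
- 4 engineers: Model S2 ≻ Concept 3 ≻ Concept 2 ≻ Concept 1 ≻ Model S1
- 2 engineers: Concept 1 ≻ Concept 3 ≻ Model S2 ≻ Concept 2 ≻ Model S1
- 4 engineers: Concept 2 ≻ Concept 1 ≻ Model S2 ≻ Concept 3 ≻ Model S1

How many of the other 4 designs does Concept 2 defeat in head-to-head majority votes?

2

Concept 2 against each rival (19 engineers):
Concept 2 vs Model S1: 4+2+4 = 10 for Concept 2, 9 for Model S1 — Concept 2 by 10–9.
Concept 2 vs Concept 3: Concept 3, 13–6.
Concept 2 vs Model S2: Concept 2 preferred on 2+3+4 = 9 ballots; Model S2 wins 10–9.
Concept 2 vs Concept 1: 2+4+4 = 10 for Concept 2, 9 for Concept 1 — Concept 2 by 10–9.
Concept 2 beats Model S1, Concept 1; loses to Concept 3, Model S2 — 2 pairwise wins.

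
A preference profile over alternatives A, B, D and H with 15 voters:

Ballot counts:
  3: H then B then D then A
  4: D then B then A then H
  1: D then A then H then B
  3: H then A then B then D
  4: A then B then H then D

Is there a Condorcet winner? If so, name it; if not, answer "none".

none

Pairwise majorities:
A vs B: A, 8–7.
A–D: D 8–7.
A vs H: 9 to 6, A.
B vs D: B preferred on 3+3+4 = 10 ballots; B wins 10–5.
B vs H: B is ranked higher on 4+4 = 8 ballots, H on 7. B wins 8–7.
D vs H: D preferred on 4+1 = 5 ballots; H wins 10–5.
Every alternative loses at least once (A loses to D; B loses to A; D loses to B; H loses to A). The majority relation contains the cycle A > B > D > A, so there is no Condorcet winner.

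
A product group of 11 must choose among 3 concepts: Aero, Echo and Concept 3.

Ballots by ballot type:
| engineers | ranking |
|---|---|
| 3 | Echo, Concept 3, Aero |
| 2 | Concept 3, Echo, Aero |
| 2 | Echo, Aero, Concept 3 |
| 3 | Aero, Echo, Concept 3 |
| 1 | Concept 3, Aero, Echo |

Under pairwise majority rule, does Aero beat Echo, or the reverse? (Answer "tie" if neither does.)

Ballots ranking Aero above Echo: 3 + 1 = 4.
Ballots ranking Echo above Aero: 11 − 4 = 7.
Echo wins the head-to-head 7–4.

Echo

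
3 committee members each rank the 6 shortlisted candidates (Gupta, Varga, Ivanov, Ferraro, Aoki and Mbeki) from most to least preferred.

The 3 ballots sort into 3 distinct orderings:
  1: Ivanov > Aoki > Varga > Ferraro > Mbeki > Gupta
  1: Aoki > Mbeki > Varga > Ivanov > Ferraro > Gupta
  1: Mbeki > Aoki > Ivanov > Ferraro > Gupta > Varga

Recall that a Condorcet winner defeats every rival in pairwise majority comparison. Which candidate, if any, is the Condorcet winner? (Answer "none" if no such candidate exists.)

Aoki

Pairwise majorities:
Gupta vs Varga: Gupta preferred on 1 ballot; Varga wins 2–1.
Gupta vs Ivanov: 0 to 3, Ivanov.
Gupta vs Ferraro: Gupta is ranked higher on 0 ballots, Ferraro on 3. Ferraro wins 3–0.
Gupta vs Aoki: Gupta is ranked higher on 0 ballots, Aoki on 3. Aoki wins 3–0.
Gupta vs Mbeki: 0 for Gupta, 3 for Mbeki — Mbeki by 3–0.
Varga vs Ivanov: Varga is ranked higher on 1 ballot, Ivanov on 2. Ivanov wins 2–1.
Varga vs Ferraro: Varga preferred on 1+1 = 2 ballots; Varga wins 2–1.
Varga vs Aoki: Varga is ranked higher on 0 ballots, Aoki on 3. Aoki wins 3–0.
Varga vs Mbeki: 1 for Varga, 2 for Mbeki — Mbeki by 2–1.
Ivanov vs Ferraro: 1+1+1 = 3 for Ivanov, 0 for Ferraro — Ivanov by 3–0.
Ivanov vs Aoki: 1 to 2, Aoki.
Ivanov vs Mbeki: 1 to 2, Mbeki.
Ferraro vs Aoki: Ferraro preferred on 0 ballots; Aoki wins 3–0.
Ferraro vs Mbeki: 1 to 2, Mbeki.
Aoki vs Mbeki: Aoki preferred on 1+1 = 2 ballots; Aoki wins 2–1.
Aoki defeats every rival head-to-head and is the Condorcet winner.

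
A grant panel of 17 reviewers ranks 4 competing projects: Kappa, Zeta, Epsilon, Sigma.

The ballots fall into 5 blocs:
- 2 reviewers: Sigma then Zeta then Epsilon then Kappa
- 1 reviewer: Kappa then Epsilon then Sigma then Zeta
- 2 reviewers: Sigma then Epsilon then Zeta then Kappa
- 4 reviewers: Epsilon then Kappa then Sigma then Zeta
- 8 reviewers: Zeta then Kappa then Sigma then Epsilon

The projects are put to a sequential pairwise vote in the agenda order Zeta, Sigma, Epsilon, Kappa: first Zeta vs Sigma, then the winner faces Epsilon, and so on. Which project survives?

Round 1: Zeta vs Sigma — 8–9, Sigma advances.
Round 2: Sigma vs Epsilon — 12–5, Sigma advances.
Round 3: Sigma vs Kappa — 4–13, Kappa advances.
The agenda winner is Kappa.

Kappa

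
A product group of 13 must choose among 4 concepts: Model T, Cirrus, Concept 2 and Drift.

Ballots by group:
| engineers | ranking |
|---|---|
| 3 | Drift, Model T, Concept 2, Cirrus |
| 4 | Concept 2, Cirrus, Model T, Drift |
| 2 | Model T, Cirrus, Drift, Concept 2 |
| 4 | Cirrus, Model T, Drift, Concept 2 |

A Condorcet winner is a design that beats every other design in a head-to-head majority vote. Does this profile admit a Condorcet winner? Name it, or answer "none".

Check each pair by majority over 13 ballots:
Model T vs Cirrus: 3+2 = 5 for Model T, 8 for Cirrus — Cirrus by 8–5.
Model T vs Concept 2: Model T preferred on 3+2+4 = 9 ballots; Model T wins 9–4.
Model T vs Drift: Model T preferred on 4+2+4 = 10 ballots; Model T wins 10–3.
Cirrus vs Concept 2: 6 to 7, Concept 2.
Cirrus vs Drift: Cirrus preferred on 4+2+4 = 10 ballots; Cirrus wins 10–3.
Concept 2 vs Drift: Concept 2 is ranked higher on 4 ballots, Drift on 9. Drift wins 9–4.
Every design loses at least once (Model T loses to Cirrus; Cirrus loses to Concept 2; Concept 2 loses to Model T; Drift loses to Model T). The majority relation contains the cycle Model T > Concept 2 > Cirrus > Model T, so there is no Condorcet winner.

none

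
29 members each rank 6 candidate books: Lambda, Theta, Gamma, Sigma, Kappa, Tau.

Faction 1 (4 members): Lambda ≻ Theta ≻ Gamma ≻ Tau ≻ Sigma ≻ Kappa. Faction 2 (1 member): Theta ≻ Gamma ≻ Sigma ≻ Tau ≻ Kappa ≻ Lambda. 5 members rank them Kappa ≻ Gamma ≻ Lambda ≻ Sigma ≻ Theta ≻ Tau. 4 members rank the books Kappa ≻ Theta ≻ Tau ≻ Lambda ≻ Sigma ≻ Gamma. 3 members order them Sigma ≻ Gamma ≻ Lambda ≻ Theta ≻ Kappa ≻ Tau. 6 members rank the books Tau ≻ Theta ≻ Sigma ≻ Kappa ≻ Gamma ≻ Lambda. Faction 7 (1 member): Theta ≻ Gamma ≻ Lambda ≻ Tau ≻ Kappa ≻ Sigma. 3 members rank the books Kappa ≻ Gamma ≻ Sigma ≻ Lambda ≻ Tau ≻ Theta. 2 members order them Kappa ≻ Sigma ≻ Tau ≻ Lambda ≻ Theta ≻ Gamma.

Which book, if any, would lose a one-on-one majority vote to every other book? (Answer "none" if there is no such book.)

Pairwise majorities:
Lambda vs Theta: Lambda wins 17–12.
Lambda vs Gamma: Gamma, 19–10.
Lambda vs Sigma: Lambda is ranked higher on 4+5+4+1 = 14 ballots, Sigma on 15. Sigma wins 15–14.
Lambda vs Kappa: 4+3+1 = 8 for Lambda, 21 for Kappa — Kappa by 21–8.
Lambda vs Tau: 4+5+3+1+3 = 16 for Lambda, 13 for Tau — Lambda by 16–13.
Theta vs Gamma: Theta wins 18–11.
Theta vs Sigma: Theta is ranked higher on 4+1+4+6+1 = 16 ballots, Sigma on 13. Theta wins 16–13.
Theta vs Kappa: Theta, 15–14.
Theta vs Tau: Theta, 18–11.
Gamma–Sigma: Sigma 15–14.
Gamma vs Kappa: 4+1+3+1 = 9 for Gamma, 20 for Kappa — Kappa by 20–9.
Gamma–Tau: Gamma 17–12.
Sigma vs Kappa: Sigma preferred on 4+1+3+6 = 14 ballots; Kappa wins 15–14.
Sigma–Tau: Tau 15–14.
Kappa vs Tau: Kappa wins 17–12.
No book is winless: Lambda beats Theta; Theta beats Gamma; Gamma beats Lambda; Sigma beats Lambda; Kappa beats Lambda; Tau beats Sigma. There is no Condorcet loser.

none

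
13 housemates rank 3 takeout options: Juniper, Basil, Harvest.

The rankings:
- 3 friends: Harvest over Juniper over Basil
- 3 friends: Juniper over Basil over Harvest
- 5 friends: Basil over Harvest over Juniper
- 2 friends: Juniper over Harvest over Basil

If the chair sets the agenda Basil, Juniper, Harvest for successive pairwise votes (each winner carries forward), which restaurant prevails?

Harvest

Round 1: Basil vs Juniper — 5–8, Juniper advances.
Round 2: Juniper vs Harvest — 5–8, Harvest advances.
The agenda winner is Harvest.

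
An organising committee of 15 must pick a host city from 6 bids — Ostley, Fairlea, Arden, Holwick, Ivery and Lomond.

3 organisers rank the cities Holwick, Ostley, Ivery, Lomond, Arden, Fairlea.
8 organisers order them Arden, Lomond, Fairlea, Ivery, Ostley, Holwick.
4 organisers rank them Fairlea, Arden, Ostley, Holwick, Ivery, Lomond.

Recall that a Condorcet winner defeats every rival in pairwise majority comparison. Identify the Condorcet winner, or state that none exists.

Pairwise majorities:
Ostley vs Fairlea: 3 to 12, Fairlea.
Ostley vs Arden: Ostley is ranked higher on 3 ballots, Arden on 12. Arden wins 12–3.
Ostley vs Holwick: Ostley is ranked higher on 8+4 = 12 ballots, Holwick on 3. Ostley wins 12–3.
Ostley vs Ivery: 3+4 = 7 for Ostley, 8 for Ivery — Ivery by 8–7.
Ostley vs Lomond: Ostley preferred on 3+4 = 7 ballots; Lomond wins 8–7.
Fairlea vs Arden: Fairlea is ranked higher on 4 ballots, Arden on 11. Arden wins 11–4.
Fairlea vs Holwick: Fairlea preferred on 8+4 = 12 ballots; Fairlea wins 12–3.
Fairlea vs Ivery: Fairlea preferred on 8+4 = 12 ballots; Fairlea wins 12–3.
Fairlea vs Lomond: 4 for Fairlea, 11 for Lomond — Lomond by 11–4.
Arden vs Holwick: 8+4 = 12 for Arden, 3 for Holwick — Arden by 12–3.
Arden vs Ivery: Arden preferred on 8+4 = 12 ballots; Arden wins 12–3.
Arden vs Lomond: 12 to 3, Arden.
Holwick vs Ivery: Holwick preferred on 3+4 = 7 ballots; Ivery wins 8–7.
Holwick vs Lomond: 7 to 8, Lomond.
Ivery vs Lomond: 7 to 8, Lomond.
Arden defeats every rival head-to-head and is the Condorcet winner.

Arden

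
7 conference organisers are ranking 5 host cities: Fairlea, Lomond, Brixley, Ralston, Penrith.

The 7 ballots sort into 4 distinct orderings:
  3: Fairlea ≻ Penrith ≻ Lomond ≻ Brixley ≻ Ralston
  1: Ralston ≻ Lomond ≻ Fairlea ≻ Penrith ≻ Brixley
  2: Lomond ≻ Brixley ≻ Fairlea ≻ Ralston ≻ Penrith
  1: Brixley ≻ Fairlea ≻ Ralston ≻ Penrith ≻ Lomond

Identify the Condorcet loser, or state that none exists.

Pairwise majorities:
Fairlea vs Lomond: 3+1 = 4 for Fairlea, 3 for Lomond — Fairlea by 4–3.
Fairlea vs Brixley: Fairlea, 4–3.
Fairlea vs Ralston: Fairlea wins 6–1.
Fairlea–Penrith: Fairlea 7–0.
Lomond vs Brixley: Lomond is ranked higher on 3+1+2 = 6 ballots, Brixley on 1. Lomond wins 6–1.
Lomond vs Ralston: 5 to 2, Lomond.
Lomond vs Penrith: 1+2 = 3 for Lomond, 4 for Penrith — Penrith by 4–3.
Brixley vs Ralston: Brixley is ranked higher on 3+2+1 = 6 ballots, Ralston on 1. Brixley wins 6–1.
Brixley vs Penrith: Penrith, 4–3.
Ralston vs Penrith: Ralston, 4–3.
Each city has at least one pairwise win (Fairlea beats Lomond; Lomond beats Brixley; Brixley beats Ralston; Ralston beats Penrith; Penrith beats Lomond) — no Condorcet loser.

none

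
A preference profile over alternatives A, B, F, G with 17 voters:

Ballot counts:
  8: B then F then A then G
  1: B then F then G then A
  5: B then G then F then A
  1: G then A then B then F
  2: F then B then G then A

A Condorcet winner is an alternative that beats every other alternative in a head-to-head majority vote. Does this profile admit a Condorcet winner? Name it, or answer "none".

Pairwise majorities:
A vs B: 1 for A, 16 for B — B by 16–1.
A vs F: A preferred on 1 ballot; F wins 16–1.
A vs G: A is ranked higher on 8 ballots, G on 9. G wins 9–8.
B vs F: B is ranked higher on 8+1+5+1 = 15 ballots, F on 2. B wins 15–2.
B vs G: 16 to 1, B.
F vs G: F preferred on 8+1+2 = 11 ballots; F wins 11–6.
Only B has no losses; B is the Condorcet winner.

B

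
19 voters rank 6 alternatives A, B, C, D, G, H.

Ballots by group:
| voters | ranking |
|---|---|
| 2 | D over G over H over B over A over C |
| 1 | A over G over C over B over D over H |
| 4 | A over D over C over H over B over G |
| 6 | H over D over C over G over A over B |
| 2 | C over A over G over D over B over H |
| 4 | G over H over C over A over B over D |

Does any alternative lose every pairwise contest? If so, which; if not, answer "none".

Pairwise majorities:
A–B: A 17–2.
A vs C: C, 12–7.
A vs D: 11 to 8, A.
A vs G: 1+4+2 = 7 for A, 12 for G — G by 12–7.
A vs H: A is ranked higher on 1+4+2 = 7 ballots, H on 12. H wins 12–7.
B vs C: C, 17–2.
B–D: D 14–5.
B vs G: 4 to 15, G.
B vs H: 3 to 16, H.
C vs D: 7 to 12, D.
C vs G: C, 12–7.
C vs H: H wins 12–7.
D–G: D 12–7.
D–H: H 10–9.
G vs H: H, 10–9.
B loses to every other alternative — it is the Condorcet loser.

B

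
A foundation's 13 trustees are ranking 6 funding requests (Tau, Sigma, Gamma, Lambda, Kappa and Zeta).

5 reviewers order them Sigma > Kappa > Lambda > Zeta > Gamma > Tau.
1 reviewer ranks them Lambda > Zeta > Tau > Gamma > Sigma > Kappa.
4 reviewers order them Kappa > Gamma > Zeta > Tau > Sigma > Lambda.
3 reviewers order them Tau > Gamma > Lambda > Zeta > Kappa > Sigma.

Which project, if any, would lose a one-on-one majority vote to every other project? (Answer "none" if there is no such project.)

none

Pairwise majorities:
Tau vs Sigma: Tau preferred on 1+4+3 = 8 ballots; Tau wins 8–5.
Tau vs Gamma: Tau is ranked higher on 1+3 = 4 ballots, Gamma on 9. Gamma wins 9–4.
Tau vs Lambda: 7 to 6, Tau.
Tau vs Kappa: Tau is ranked higher on 1+3 = 4 ballots, Kappa on 9. Kappa wins 9–4.
Tau vs Zeta: 3 to 10, Zeta.
Sigma–Gamma: Gamma 8–5.
Sigma vs Lambda: Sigma, 9–4.
Sigma vs Kappa: Sigma preferred on 5+1 = 6 ballots; Kappa wins 7–6.
Sigma vs Zeta: 5 to 8, Zeta.
Gamma vs Lambda: Gamma, 7–6.
Gamma vs Kappa: Kappa, 9–4.
Gamma vs Zeta: Gamma wins 7–6.
Lambda vs Kappa: Lambda preferred on 1+3 = 4 ballots; Kappa wins 9–4.
Lambda vs Zeta: Lambda is ranked higher on 5+1+3 = 9 ballots, Zeta on 4. Lambda wins 9–4.
Kappa vs Zeta: 5+4 = 9 for Kappa, 4 for Zeta — Kappa by 9–4.
No project is winless: Tau beats Sigma; Sigma beats Lambda; Gamma beats Tau; Lambda beats Zeta; Kappa beats Tau; Zeta beats Tau. There is no Condorcet loser.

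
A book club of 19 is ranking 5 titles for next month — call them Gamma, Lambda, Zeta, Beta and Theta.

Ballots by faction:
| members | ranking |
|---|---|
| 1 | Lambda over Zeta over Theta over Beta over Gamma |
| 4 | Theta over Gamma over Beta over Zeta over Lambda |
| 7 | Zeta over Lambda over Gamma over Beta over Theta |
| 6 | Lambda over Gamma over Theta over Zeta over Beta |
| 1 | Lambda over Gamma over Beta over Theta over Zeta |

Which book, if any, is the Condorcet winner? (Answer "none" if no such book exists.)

Check each pair by majority over 19 ballots:
Gamma vs Lambda: 4 for Gamma, 15 for Lambda — Lambda by 15–4.
Gamma–Zeta: Gamma 11–8.
Gamma vs Beta: Gamma preferred on 4+7+6+1 = 18 ballots; Gamma wins 18–1.
Gamma vs Theta: Gamma, 14–5.
Lambda vs Zeta: 8 to 11, Zeta.
Lambda vs Beta: Lambda wins 15–4.
Lambda vs Theta: Lambda, 15–4.
Zeta vs Beta: Zeta preferred on 1+7+6 = 14 ballots; Zeta wins 14–5.
Zeta vs Theta: Theta, 11–8.
Beta vs Theta: 8 to 11, Theta.
No book is unbeaten: Gamma loses to Lambda; Lambda loses to Zeta; Zeta loses to Gamma; Beta loses to Gamma; Theta loses to Gamma. In particular Gamma → Zeta → Lambda → Gamma is a majority cycle — no Condorcet winner exists.

none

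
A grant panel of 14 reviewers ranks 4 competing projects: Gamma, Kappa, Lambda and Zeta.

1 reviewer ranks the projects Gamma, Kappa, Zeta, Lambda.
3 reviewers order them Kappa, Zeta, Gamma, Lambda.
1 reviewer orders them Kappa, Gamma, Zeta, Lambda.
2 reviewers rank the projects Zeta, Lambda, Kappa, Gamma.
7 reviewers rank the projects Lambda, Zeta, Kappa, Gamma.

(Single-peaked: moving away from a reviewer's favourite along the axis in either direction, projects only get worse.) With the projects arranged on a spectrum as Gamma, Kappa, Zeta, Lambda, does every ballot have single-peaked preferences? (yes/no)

Axis positions: Gamma=1, Kappa=2, Zeta=3, Lambda=4.
Group 1 (peak Gamma at position 1): ranking walks positions 1-2-3-4, expanding outward from the peak — single-peaked.
Group 2 (peak Kappa at position 2): ranking walks positions 2-3-1-4, expanding outward from the peak — single-peaked.
Group 3 (peak Kappa at position 2): ranking walks positions 2-1-3-4, expanding outward from the peak — single-peaked.
Group 4 (peak Zeta at position 3): ranking walks positions 3-4-2-1, expanding outward from the peak — single-peaked.
Group 5 (peak Lambda at position 4): ranking walks positions 4-3-2-1, expanding outward from the peak — single-peaked.
Every ranking is single-peaked on this axis.

yes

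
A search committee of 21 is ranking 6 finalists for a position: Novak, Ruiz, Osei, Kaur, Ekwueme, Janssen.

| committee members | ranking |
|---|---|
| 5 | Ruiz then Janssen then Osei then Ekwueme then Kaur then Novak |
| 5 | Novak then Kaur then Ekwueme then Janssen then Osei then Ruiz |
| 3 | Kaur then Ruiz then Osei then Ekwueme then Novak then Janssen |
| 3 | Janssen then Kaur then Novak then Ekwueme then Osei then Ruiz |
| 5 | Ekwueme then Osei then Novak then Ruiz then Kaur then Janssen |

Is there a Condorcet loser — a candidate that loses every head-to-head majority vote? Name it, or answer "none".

none

Pairwise majorities:
Novak vs Ruiz: Novak, 13–8.
Novak–Osei: Osei 13–8.
Novak vs Kaur: Kaur, 11–10.
Novak vs Ekwueme: Novak is ranked higher on 5+3 = 8 ballots, Ekwueme on 13. Ekwueme wins 13–8.
Novak vs Janssen: Novak, 13–8.
Ruiz–Osei: Osei 13–8.
Ruiz–Kaur: Kaur 11–10.
Ruiz vs Ekwueme: 5+3 = 8 for Ruiz, 13 for Ekwueme — Ekwueme by 13–8.
Ruiz vs Janssen: Ruiz wins 13–8.
Osei vs Kaur: 10 to 11, Kaur.
Osei–Ekwueme: Ekwueme 13–8.
Osei–Janssen: Janssen 13–8.
Kaur vs Ekwueme: 11 to 10, Kaur.
Kaur–Janssen: Kaur 13–8.
Ekwueme vs Janssen: Ekwueme is ranked higher on 5+3+5 = 13 ballots, Janssen on 8. Ekwueme wins 13–8.
No candidate is winless: Novak beats Ruiz; Ruiz beats Janssen; Osei beats Novak; Kaur beats Novak; Ekwueme beats Novak; Janssen beats Osei. There is no Condorcet loser.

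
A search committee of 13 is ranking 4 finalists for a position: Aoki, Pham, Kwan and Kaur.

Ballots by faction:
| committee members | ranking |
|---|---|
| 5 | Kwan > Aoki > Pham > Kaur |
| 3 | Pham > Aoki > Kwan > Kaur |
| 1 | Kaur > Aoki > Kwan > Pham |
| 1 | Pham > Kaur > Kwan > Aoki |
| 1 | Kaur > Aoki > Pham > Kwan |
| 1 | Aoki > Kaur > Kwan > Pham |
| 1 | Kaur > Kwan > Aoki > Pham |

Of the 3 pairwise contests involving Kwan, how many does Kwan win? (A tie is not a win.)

3

Kwan against each rival (13 committee members):
Kwan vs Aoki: Kwan, 7–6.
Kwan vs Pham: Kwan, 8–5.
Kwan–Kaur: Kwan 8–5.
Kwan beats Aoki, Pham, Kaur — 3 pairwise wins.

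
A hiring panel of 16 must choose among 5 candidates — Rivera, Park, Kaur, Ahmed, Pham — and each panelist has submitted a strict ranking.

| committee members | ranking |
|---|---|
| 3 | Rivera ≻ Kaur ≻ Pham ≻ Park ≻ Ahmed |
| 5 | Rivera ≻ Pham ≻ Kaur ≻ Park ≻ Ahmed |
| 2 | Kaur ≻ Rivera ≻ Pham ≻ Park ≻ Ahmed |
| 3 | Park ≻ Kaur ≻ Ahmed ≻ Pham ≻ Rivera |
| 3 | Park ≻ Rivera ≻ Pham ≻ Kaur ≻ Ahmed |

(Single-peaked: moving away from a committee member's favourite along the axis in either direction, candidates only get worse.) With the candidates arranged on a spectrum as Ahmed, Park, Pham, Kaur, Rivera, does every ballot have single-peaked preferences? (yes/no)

no

Axis positions: Ahmed=1, Park=2, Pham=3, Kaur=4, Rivera=5.
Bloc 1 (peak Rivera at position 5): ranking walks positions 5-4-3-2-1, expanding outward from the peak — single-peaked.
Bloc 2: ranking walks positions 5-3-4-2-1; Pham is ranked above Kaur even though Kaur lies between Pham and the peak Rivera on the axis — preferences dip and rise again. Not single-peaked.
Bloc 3 (peak Kaur at position 4): ranking walks positions 4-5-3-2-1, expanding outward from the peak — single-peaked.
Bloc 4: ranking walks positions 2-4-1-3-5; Kaur is ranked above Pham even though Pham lies between Kaur and the peak Park on the axis — preferences dip and rise again. Not single-peaked.
Bloc 5: ranking walks positions 2-5-3-4-1; Rivera is ranked above Pham even though Pham lies between Rivera and the peak Park on the axis — preferences dip and rise again. Not single-peaked.
Bloc 2 violates single-peakedness, so the profile is not single-peaked on this axis.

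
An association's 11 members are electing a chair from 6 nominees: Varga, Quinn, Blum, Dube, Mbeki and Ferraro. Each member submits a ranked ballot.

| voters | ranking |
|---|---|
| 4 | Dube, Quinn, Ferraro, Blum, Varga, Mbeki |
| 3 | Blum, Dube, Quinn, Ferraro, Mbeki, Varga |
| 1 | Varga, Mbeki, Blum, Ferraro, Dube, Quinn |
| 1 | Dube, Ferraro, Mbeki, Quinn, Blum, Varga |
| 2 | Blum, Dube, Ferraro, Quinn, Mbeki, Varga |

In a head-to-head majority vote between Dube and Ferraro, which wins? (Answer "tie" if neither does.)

Ballots ranking Dube above Ferraro: 4 + 3 + 1 + 2 = 10.
Ballots ranking Ferraro above Dube: 11 − 10 = 1.
Dube wins the head-to-head 10–1.

Dube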